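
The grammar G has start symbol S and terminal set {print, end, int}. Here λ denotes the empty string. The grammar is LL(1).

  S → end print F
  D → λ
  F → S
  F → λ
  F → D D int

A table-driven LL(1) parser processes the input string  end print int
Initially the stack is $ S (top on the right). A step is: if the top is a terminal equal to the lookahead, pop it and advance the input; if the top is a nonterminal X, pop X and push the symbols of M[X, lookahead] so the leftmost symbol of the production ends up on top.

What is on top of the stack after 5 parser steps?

D

     Stack          Input            Action
  1  $ S            end print int $  expand S → end print F
  2  $ F print end  end print int $  match end
  3  $ F print      print int $      match print
  4  $ F            int $            expand F → D D int
  5  $ int D D      int $            expand D → λ
Stack after step 5: $ int D (top = D).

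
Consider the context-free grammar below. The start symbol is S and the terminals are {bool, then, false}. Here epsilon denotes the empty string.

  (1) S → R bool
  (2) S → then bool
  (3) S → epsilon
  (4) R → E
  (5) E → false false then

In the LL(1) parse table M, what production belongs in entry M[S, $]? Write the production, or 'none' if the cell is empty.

FIRST(E) = {false}
FIRST(R) = {false}  (via E)
FIRST(S) = {epsilon, false, then}  (via R bool)
FOLLOW(S) includes $ since S is the start symbol.
FOLLOW(S): S appears on no right-hand side. Thus FOLLOW(S) = {$}.
For S → R bool: FIRST(R bool) = {false}, so it goes in M[S, t] for t ∈ {false}.
For S → then bool: FIRST(then bool) = {then}, so it goes in M[S, t] for t ∈ {then}.
For S → epsilon: FIRST(epsilon) = {epsilon}, so it goes in M[S, t] for t ∈ {}; since epsilon ∈ FIRST, also for every t ∈ FOLLOW(S) = {$}.

S → epsilon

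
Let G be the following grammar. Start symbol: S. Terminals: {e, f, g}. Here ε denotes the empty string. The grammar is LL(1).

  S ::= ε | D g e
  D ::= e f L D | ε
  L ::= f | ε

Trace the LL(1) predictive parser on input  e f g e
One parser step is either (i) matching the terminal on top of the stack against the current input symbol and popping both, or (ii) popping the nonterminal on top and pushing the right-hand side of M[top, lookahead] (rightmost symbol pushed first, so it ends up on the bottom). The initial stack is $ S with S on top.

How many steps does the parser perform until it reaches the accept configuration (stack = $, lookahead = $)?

     Stack          Input      Action
  1  $ S            e f g e $  expand S ::= D g e
  2  $ e g D        e f g e $  expand D ::= e f L D
  3  $ e g D L f e  e f g e $  match e
  4  $ e g D L f    f g e $    match f
  5  $ e g D L      g e $      expand L ::= ε
  6  $ e g D        g e $      expand D ::= ε
  7  $ e g          g e $      match g
  8  $ e            e $        match e
Accept reached after 8 steps.

8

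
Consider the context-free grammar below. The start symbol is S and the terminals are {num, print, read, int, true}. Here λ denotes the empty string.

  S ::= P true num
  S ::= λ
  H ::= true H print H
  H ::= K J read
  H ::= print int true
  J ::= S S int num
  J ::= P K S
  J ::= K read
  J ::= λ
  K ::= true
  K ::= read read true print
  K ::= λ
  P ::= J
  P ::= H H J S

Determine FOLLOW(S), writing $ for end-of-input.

FIRST(K) = {λ, read, true}
FIRST(S) = {λ, int, print, read, true}  (via P true num)
FIRST(H) = {int, print, read, true}  (via K J read)
FIRST(J) = {λ, int, print, read, true}  (via S S int num, P K S, K read)
FIRST(P) = {λ, int, print, read, true}  (via J, H H J S)
FOLLOW(S) includes $ since S is the start symbol.
FOLLOW(S): in J::=S S int num (occurrence 1), S is followed by S int num with FIRST {int, print, read, true}; in J::=S S int num (occurrence 2), S is followed by int num with FIRST {int}; in J::=P K S, the suffix after S is empty, so FOLLOW(S) ⊇ FOLLOW(J) = {int, print, read, true}; in P::=H H J S, the suffix after S is empty, so FOLLOW(S) ⊇ FOLLOW(P) = {int, print, read, true}. Thus FOLLOW(S) = {$, int, print, read, true}.
FOLLOW(H): in H::=true H print H (occurrence 1), H is followed by print H with FIRST {print}; in H::=true H print H (occurrence 2), the suffix after H is empty (adds nothing new); in P::=H H J S (occurrence 1), H is followed by H J S with FIRST {int, print, read, true}; in P::=H H J S (occurrence 2), H is followed by J S with FIRST {λ, int, print, read, true}; in P::=H H J S (occurrence 2), the suffix after H is nullable, so FOLLOW(H) ⊇ FOLLOW(P) = {int, print, read, true}. Thus FOLLOW(H) = {int, print, read, true}.
FOLLOW(J): in H::=K J read, J is followed by read with FIRST {read}; in P::=J, the suffix after J is empty, so FOLLOW(J) ⊇ FOLLOW(P) = {int, print, read, true}; in P::=H H J S, J is followed by S with FIRST {λ, int, print, read, true}; in P::=H H J S, the suffix after J is nullable, so FOLLOW(J) ⊇ FOLLOW(P) = {int, print, read, true}. Thus FOLLOW(J) = {int, print, read, true}.
FOLLOW(K): in H::=K J read, K is followed by J read with FIRST {int, print, read, true}; in J::=P K S, K is followed by S with FIRST {λ, int, print, read, true}; in J::=P K S, the suffix after K is nullable, so FOLLOW(K) ⊇ FOLLOW(J) = {int, print, read, true}; in J::=K read, K is followed by read with FIRST {read}. Thus FOLLOW(K) = {int, print, read, true}.
FOLLOW(P): in S::=P true num, P is followed by true num with FIRST {true}; in J::=P K S, P is followed by K S with FIRST {λ, int, print, read, true}; in J::=P K S, the suffix after P is nullable, so FOLLOW(P) ⊇ FOLLOW(J) = {int, print, read, true}. Thus FOLLOW(P) = {int, print, read, true}.

{$, int, print, read, true}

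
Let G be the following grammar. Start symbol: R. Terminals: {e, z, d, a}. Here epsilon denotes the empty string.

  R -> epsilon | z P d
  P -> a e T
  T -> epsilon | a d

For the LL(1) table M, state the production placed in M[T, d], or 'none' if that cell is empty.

FIRST(R): from R->epsilon we get {epsilon}; from R->z P d we get {z}. So FIRST(R) = {epsilon, z}.
FIRST(P): from P->a e T we get {a}. So FIRST(P) = {a}.
FIRST(T): from T->epsilon we get {epsilon}; from T->a d we get {a}. So FIRST(T) = {epsilon, a}.
FOLLOW(R) includes $ since R is the start symbol.
FOLLOW(P): in R->z P d, P is followed by d with FIRST {d}. Thus FOLLOW(P) = {d}.
FOLLOW(T): in P->a e T, the suffix after T is empty, so FOLLOW(T) ⊇ FOLLOW(P) = {d}. Thus FOLLOW(T) = {d}.
For T -> epsilon: FIRST(epsilon) = {epsilon}, so it goes in M[T, t] for t ∈ {}; since epsilon ∈ FIRST, also for every t ∈ FOLLOW(T) = {d}.
For T -> a d: FIRST(a d) = {a}, so it goes in M[T, t] for t ∈ {a}.

T -> epsilon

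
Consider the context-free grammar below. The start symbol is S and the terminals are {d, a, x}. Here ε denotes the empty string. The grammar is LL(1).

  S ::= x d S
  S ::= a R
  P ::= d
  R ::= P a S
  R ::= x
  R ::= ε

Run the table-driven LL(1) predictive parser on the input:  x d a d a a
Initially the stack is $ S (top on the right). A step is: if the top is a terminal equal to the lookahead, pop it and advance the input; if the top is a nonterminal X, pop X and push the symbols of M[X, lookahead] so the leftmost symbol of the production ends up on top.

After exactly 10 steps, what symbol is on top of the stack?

a

      Stack    Input          Action
   1  $ S      x d a d a a $  expand S ::= x d S
   2  $ S d x  x d a d a a $  match x
   3  $ S d    d a d a a $    match d
   4  $ S      a d a a $      expand S ::= a R
   5  $ R a    a d a a $      match a
   6  $ R      d a a $        expand R ::= P a S
   7  $ S a P  d a a $        expand P ::= d
   8  $ S a d  d a a $        match d
   9  $ S a    a a $          match a
  10  $ S      a $            expand S ::= a R
Stack after step 10: $ R a (top = a).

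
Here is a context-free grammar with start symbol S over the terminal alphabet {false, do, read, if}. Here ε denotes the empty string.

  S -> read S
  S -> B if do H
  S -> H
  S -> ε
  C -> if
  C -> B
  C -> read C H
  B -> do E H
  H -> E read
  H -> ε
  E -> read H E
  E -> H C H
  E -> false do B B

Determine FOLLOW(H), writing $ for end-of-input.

{$, do, false, if, read}

FIRST(B) = {do}
FIRST(C) = {do, if, read}  (via B)
FIRST(S) = {ε, do, false, if, read}  (via B if do H, H)
FIRST(H) = {ε, do, false, if, read}  (via E read)
FIRST(E) = {do, false, if, read}  (via H C H)
FOLLOW(S) includes $ since S is the start symbol.
FOLLOW(S): in S->read S, the suffix after S is empty (adds nothing new). Thus FOLLOW(S) = {$}.
FOLLOW(C): in C->read C H, C is followed by H with FIRST {ε, do, false, if, read}; in C->read C H, the suffix after C is nullable (adds nothing new); in E->H C H, C is followed by H with FIRST {ε, do, false, if, read}; in E->H C H, the suffix after C is nullable, so FOLLOW(C) ⊇ FOLLOW(E) = {do, false, if, read}. Thus FOLLOW(C) = {do, false, if, read}.
FOLLOW(B): in S->B if do H, B is followed by if do H with FIRST {if}; in C->B, the suffix after B is empty, so FOLLOW(B) ⊇ FOLLOW(C) = {do, false, if, read}; in E->false do B B (occurrence 1), B is followed by B with FIRST {do}; in E->false do B B (occurrence 2), the suffix after B is empty, so FOLLOW(B) ⊇ FOLLOW(E) = {do, false, if, read}. Thus FOLLOW(B) = {do, false, if, read}.
FOLLOW(E): in B->do E H, E is followed by H with FIRST {ε, do, false, if, read}; in B->do E H, the suffix after E is nullable, so FOLLOW(E) ⊇ FOLLOW(B) = {do, false, if, read}; in H->E read, E is followed by read with FIRST {read}; in E->read H E, the suffix after E is empty (adds nothing new). Thus FOLLOW(E) = {do, false, if, read}.
FOLLOW(H): in S->B if do H, the suffix after H is empty, so FOLLOW(H) ⊇ FOLLOW(S) = {$}; in S->H, the suffix after H is empty, so FOLLOW(H) ⊇ FOLLOW(S) = {$}; in C->read C H, the suffix after H is empty, so FOLLOW(H) ⊇ FOLLOW(C) = {do, false, if, read}; in B->do E H, the suffix after H is empty, so FOLLOW(H) ⊇ FOLLOW(B) = {do, false, if, read}; in E->read H E, H is followed by E with FIRST {do, false, if, read}; in E->H C H (occurrence 1), H is followed by C H with FIRST {do, if, read}; in E->H C H (occurrence 2), the suffix after H is empty, so FOLLOW(H) ⊇ FOLLOW(E) = {do, false, if, read}. Thus FOLLOW(H) = {$, do, false, if, read}.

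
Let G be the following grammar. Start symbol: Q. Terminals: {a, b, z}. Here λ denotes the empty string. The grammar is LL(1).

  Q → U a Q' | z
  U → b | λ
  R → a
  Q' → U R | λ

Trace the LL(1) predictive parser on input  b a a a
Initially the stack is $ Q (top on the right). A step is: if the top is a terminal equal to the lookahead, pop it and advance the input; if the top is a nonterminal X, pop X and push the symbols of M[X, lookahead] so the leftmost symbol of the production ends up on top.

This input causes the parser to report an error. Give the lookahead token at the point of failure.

a

     Stack     Input      Action
  1  $ Q       b a a a $  expand Q → U a Q'
  2  $ Q' a U  b a a a $  expand U → b
  3  $ Q' a b  b a a a $  match b
  4  $ Q' a    a a a $    match a
  5  $ Q'      a a $      expand Q' → U R
  6  $ R U     a a $      expand U → λ
  7  $ R       a a $      expand R → a
  8  $ a       a a $      match a
  9  $         a $        error: stack empty but input remains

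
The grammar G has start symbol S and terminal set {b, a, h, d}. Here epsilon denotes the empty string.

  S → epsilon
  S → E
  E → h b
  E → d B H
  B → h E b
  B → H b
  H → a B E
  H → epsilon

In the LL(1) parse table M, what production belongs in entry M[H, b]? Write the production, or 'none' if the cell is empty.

H → epsilon

FIRST(E) = {d, h}
FIRST(H) = {epsilon, a}
FIRST(S) = {epsilon, d, h}  (via E)
FIRST(B) = {a, b, h}  (via H b)
FOLLOW(S) includes $ since S is the start symbol.
FOLLOW(E): in S→E, the suffix after E is empty, so FOLLOW(E) ⊇ FOLLOW(S) = {$}; in B→h E b, E is followed by b with FIRST {b}; in H→a B E, the suffix after E is empty, so FOLLOW(E) ⊇ FOLLOW(H) = {$, b}. Thus FOLLOW(E) = {$, b}.
FOLLOW(H): in E→d B H, the suffix after H is empty, so FOLLOW(H) ⊇ FOLLOW(E) = {$, b}; in B→H b, H is followed by b with FIRST {b}. Thus FOLLOW(H) = {$, b}.
For H → a B E: FIRST(a B E) = {a}, so it goes in M[H, t] for t ∈ {a}.
For H → epsilon: FIRST(epsilon) = {epsilon}, so it goes in M[H, t] for t ∈ {}; since epsilon ∈ FIRST, also for every t ∈ FOLLOW(H) = {$, b}.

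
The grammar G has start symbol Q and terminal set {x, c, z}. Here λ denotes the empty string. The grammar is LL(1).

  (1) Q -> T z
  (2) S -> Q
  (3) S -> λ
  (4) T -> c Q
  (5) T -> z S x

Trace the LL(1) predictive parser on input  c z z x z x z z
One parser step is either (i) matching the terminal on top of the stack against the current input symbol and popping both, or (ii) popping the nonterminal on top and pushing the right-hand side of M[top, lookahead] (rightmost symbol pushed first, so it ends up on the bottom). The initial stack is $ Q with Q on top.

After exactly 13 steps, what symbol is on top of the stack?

x

step 1: stack=$ Q  input=c z z x z x z z $  — expand Q -> T z
step 2: stack=$ z T  input=c z z x z x z z $  — expand T -> c Q
step 3: stack=$ z Q c  input=c z z x z x z z $  — match c
step 4: stack=$ z Q  input=z z x z x z z $  — expand Q -> T z
step 5: stack=$ z z T  input=z z x z x z z $  — expand T -> z S x
step 6: stack=$ z z x S z  input=z z x z x z z $  — match z
step 7: stack=$ z z x S  input=z x z x z z $  — expand S -> Q
step 8: stack=$ z z x Q  input=z x z x z z $  — expand Q -> T z
step 9: stack=$ z z x z T  input=z x z x z z $  — expand T -> z S x
step 10: stack=$ z z x z x S z  input=z x z x z z $  — match z
step 11: stack=$ z z x z x S  input=x z x z z $  — expand S -> λ
step 12: stack=$ z z x z x  input=x z x z z $  — match x
step 13: stack=$ z z x z  input=z x z z $  — match z
Stack after step 13: $ z z x (top = x).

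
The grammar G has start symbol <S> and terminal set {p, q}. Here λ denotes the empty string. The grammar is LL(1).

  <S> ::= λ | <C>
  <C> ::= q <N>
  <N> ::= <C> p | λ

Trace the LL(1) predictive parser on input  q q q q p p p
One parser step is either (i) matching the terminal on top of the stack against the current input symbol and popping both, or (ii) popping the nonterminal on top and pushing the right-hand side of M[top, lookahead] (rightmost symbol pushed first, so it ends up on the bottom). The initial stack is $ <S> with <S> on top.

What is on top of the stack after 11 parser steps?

q

step 1: stack=$ <S>  input=q q q q p p p $  — expand <S> ::= <C>
step 2: stack=$ <C>  input=q q q q p p p $  — expand <C> ::= q <N>
step 3: stack=$ <N> q  input=q q q q p p p $  — match q
step 4: stack=$ <N>  input=q q q p p p $  — expand <N> ::= <C> p
step 5: stack=$ p <C>  input=q q q p p p $  — expand <C> ::= q <N>
step 6: stack=$ p <N> q  input=q q q p p p $  — match q
step 7: stack=$ p <N>  input=q q p p p $  — expand <N> ::= <C> p
step 8: stack=$ p p <C>  input=q q p p p $  — expand <C> ::= q <N>
step 9: stack=$ p p <N> q  input=q q p p p $  — match q
step 10: stack=$ p p <N>  input=q p p p $  — expand <N> ::= <C> p
step 11: stack=$ p p p <C>  input=q p p p $  — expand <C> ::= q <N>
Stack after step 11: $ p p p <N> q (top = q).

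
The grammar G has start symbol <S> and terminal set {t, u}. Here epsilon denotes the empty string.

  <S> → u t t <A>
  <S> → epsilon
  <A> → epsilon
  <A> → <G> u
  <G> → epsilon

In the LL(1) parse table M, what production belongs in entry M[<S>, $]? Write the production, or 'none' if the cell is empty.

<S> → epsilon

FIRST(<S>) = {epsilon, u}
FIRST(<G>) = {epsilon}
FIRST(<A>) = {epsilon, u}  (via <G> u)
FOLLOW(<S>) includes $ since <S> is the start symbol.
FOLLOW(<S>): <S> appears on no right-hand side. Thus FOLLOW(<S>) = {$}.
For <S> → u t t <A>: FIRST(u t t <A>) = {u}, so it goes in M[<S>, t] for t ∈ {u}.
For <S> → epsilon: FIRST(epsilon) = {epsilon}, so it goes in M[<S>, t] for t ∈ {}; since epsilon ∈ FIRST, also for every t ∈ FOLLOW(<S>) = {$}.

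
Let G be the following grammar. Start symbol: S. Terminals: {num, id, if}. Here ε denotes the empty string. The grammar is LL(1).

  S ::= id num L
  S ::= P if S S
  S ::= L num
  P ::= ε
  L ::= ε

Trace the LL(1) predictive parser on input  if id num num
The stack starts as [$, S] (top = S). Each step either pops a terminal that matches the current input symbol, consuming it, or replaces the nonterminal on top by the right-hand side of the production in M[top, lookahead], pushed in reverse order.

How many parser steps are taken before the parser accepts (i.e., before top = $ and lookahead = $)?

step 1: stack=$ S  input=if id num num $  — expand S ::= P if S S
step 2: stack=$ S S if P  input=if id num num $  — expand P ::= ε
step 3: stack=$ S S if  input=if id num num $  — match if
step 4: stack=$ S S  input=id num num $  — expand S ::= id num L
step 5: stack=$ S L num id  input=id num num $  — match id
step 6: stack=$ S L num  input=num num $  — match num
step 7: stack=$ S L  input=num $  — expand L ::= ε
step 8: stack=$ S  input=num $  — expand S ::= L num
step 9: stack=$ num L  input=num $  — expand L ::= ε
step 10: stack=$ num  input=num $  — match num
Accept reached after 10 steps.

10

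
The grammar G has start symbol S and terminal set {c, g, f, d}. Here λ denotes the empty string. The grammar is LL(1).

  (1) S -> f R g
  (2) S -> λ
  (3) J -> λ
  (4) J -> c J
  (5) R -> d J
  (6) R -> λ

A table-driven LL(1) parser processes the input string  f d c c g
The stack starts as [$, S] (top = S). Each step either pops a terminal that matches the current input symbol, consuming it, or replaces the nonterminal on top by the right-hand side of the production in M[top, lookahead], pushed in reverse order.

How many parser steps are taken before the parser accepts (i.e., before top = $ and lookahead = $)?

step 1: stack=$ S  input=f d c c g $  — expand S -> f R g
step 2: stack=$ g R f  input=f d c c g $  — match f
step 3: stack=$ g R  input=d c c g $  — expand R -> d J
step 4: stack=$ g J d  input=d c c g $  — match d
step 5: stack=$ g J  input=c c g $  — expand J -> c J
step 6: stack=$ g J c  input=c c g $  — match c
step 7: stack=$ g J  input=c g $  — expand J -> c J
step 8: stack=$ g J c  input=c g $  — match c
step 9: stack=$ g J  input=g $  — expand J -> λ
step 10: stack=$ g  input=g $  — match g
Accept reached after 10 steps.

10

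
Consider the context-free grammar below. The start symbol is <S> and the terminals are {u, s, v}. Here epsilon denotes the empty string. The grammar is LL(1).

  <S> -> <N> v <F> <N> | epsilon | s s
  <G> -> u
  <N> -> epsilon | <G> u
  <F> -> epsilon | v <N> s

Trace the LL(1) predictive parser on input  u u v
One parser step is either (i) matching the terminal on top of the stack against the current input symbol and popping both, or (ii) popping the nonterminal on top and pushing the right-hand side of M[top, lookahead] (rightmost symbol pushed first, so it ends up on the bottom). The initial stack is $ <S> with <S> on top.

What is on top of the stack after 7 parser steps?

<N>

     Stack              Input    Action
  1  $ <S>              u u v $  expand <S> -> <N> v <F> <N>
  2  $ <N> <F> v <N>    u u v $  expand <N> -> <G> u
  3  $ <N> <F> v u <G>  u u v $  expand <G> -> u
  4  $ <N> <F> v u u    u u v $  match u
  5  $ <N> <F> v u      u v $    match u
  6  $ <N> <F> v        v $      match v
  7  $ <N> <F>          $        expand <F> -> epsilon
Stack after step 7: $ <N> (top = <N>).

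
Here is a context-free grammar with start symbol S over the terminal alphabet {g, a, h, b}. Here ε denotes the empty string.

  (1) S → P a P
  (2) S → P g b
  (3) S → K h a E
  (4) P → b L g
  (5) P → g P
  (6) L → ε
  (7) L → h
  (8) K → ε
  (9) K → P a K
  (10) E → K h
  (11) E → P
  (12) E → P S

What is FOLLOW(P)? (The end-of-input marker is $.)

FIRST(P) = {b, g}
FIRST(L) = {ε, h}
FIRST(K) = {ε, b, g}  (via P a K)
FIRST(S) = {b, g, h}  (via P a P, P g b, K h a E)
FIRST(E) = {b, g, h}  (via K h, P, P S)
FOLLOW(S) includes $ since S is the start symbol.
FOLLOW(L): in P→b L g, L is followed by g with FIRST {g}. Thus FOLLOW(L) = {g}.
FOLLOW(K): in S→K h a E, K is followed by h a E with FIRST {h}; in K→P a K, the suffix after K is empty (adds nothing new); in E→K h, K is followed by h with FIRST {h}. Thus FOLLOW(K) = {h}.
FOLLOW(S): in E→P S, the suffix after S is empty, so FOLLOW(S) ⊇ FOLLOW(E) = {$}. Thus FOLLOW(S) = {$}.
FOLLOW(E): in S→K h a E, the suffix after E is empty, so FOLLOW(E) ⊇ FOLLOW(S) = {$}. Thus FOLLOW(E) = {$}.
FOLLOW(P): in S→P a P (occurrence 1), P is followed by a P with FIRST {a}; in S→P a P (occurrence 2), the suffix after P is empty, so FOLLOW(P) ⊇ FOLLOW(S) = {$}; in S→P g b, P is followed by g b with FIRST {g}; in P→g P, the suffix after P is empty (adds nothing new); in K→P a K, P is followed by a K with FIRST {a}; in E→P, the suffix after P is empty, so FOLLOW(P) ⊇ FOLLOW(E) = {$}; in E→P S, P is followed by S with FIRST {b, g, h}. Thus FOLLOW(P) = {$, a, b, g, h}.

{$, a, b, g, h}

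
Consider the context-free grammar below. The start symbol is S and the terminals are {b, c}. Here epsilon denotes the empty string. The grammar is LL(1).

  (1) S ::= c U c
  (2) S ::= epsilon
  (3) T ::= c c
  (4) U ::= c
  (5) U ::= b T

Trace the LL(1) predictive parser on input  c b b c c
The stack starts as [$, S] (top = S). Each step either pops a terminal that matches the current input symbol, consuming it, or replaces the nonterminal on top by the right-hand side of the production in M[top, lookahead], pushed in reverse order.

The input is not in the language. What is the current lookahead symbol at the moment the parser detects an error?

     Stack    Input        Action
  1  $ S      c b b c c $  expand S ::= c U c
  2  $ c U c  c b b c c $  match c
  3  $ c U    b b c c $    expand U ::= b T
  4  $ c T b  b b c c $    match b
  5  $ c T    b c c $      error: M[T, b] is empty

b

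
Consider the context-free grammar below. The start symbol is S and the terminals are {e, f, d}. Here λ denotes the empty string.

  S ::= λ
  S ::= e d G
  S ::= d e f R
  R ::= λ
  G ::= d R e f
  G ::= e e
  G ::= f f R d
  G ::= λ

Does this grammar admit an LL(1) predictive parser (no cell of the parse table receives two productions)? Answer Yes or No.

Yes

FIRST(S) = {λ, d, e}
FIRST(R) = {λ}
FIRST(G) = {λ, d, e, f}
FOLLOW(S) = {$}
FOLLOW(R) = {$, d, e}
FOLLOW(G) = {$}
Each cell of M receives at most one production.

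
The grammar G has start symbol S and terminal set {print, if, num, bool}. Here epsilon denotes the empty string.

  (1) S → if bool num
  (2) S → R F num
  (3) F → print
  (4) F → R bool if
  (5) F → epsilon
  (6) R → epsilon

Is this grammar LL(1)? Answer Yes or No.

Yes

FIRST(S) = {bool, if, num, print}
FIRST(F) = {epsilon, bool, print}
FIRST(R) = {epsilon}
FOLLOW(S) = {$}
FOLLOW(F) = {num}
FOLLOW(R) = {bool, num, print}
Each cell of M receives at most one production.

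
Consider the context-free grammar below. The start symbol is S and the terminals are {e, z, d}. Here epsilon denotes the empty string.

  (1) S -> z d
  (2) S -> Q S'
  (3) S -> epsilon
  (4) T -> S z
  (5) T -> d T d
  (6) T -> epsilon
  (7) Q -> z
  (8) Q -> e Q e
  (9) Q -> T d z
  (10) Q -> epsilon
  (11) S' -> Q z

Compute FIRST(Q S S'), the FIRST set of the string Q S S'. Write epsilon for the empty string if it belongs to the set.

FIRST(S): from S->z d we get {z}; from S->Q S' we get {d, e, z}; from S->epsilon we get {epsilon}. So FIRST(S) = {epsilon, d, e, z}.
FIRST(T): from T->S z we get {d, e, z}; from T->d T d we get {d}; from T->epsilon we get {epsilon}. So FIRST(T) = {epsilon, d, e, z}.
FIRST(Q): from Q->z we get {z}; from Q->e Q e we get {e}; from Q->T d z we get {d, e, z}; from Q->epsilon we get {epsilon}. So FIRST(Q) = {epsilon, d, e, z}.
FIRST(S'): from S'->Q z we get {d, e, z}. So FIRST(S') = {d, e, z}.
FIRST(Q S S'): take FIRST of each symbol in turn, carrying on past any symbol whose FIRST contains epsilon; result {d, e, z}.

{d, e, z}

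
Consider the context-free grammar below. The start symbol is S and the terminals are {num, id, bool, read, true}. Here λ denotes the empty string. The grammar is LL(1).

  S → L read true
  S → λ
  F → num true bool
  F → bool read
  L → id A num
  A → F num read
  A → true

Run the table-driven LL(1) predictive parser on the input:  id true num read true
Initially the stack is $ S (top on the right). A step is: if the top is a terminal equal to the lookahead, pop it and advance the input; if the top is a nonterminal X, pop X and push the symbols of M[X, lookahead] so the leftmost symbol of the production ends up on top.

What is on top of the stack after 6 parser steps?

read

step 1: stack=$ S  input=id true num read true $  — expand S → L read true
step 2: stack=$ true read L  input=id true num read true $  — expand L → id A num
step 3: stack=$ true read num A id  input=id true num read true $  — match id
step 4: stack=$ true read num A  input=true num read true $  — expand A → true
step 5: stack=$ true read num true  input=true num read true $  — match true
step 6: stack=$ true read num  input=num read true $  — match num
Stack after step 6: $ true read (top = read).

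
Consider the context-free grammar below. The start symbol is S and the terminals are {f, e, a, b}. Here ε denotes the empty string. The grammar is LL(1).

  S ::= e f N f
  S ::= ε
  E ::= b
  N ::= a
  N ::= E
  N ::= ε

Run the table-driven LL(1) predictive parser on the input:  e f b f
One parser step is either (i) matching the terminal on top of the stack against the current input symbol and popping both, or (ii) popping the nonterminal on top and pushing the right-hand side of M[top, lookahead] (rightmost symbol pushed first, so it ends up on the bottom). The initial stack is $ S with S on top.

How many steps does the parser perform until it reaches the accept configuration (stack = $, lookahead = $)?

7

     Stack      Input      Action
  1  $ S        e f b f $  expand S ::= e f N f
  2  $ f N f e  e f b f $  match e
  3  $ f N f    f b f $    match f
  4  $ f N      b f $      expand N ::= E
  5  $ f E      b f $      expand E ::= b
  6  $ f b      b f $      match b
  7  $ f        f $        match f
Accept reached after 7 steps.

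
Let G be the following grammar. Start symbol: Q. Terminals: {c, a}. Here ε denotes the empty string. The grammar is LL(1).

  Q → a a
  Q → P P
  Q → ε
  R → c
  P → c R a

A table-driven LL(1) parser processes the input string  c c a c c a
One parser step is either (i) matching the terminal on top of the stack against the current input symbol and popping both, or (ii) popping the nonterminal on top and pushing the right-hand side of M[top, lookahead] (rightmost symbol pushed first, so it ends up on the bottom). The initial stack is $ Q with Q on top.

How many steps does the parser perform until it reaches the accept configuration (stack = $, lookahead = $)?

step 1: stack=$ Q  input=c c a c c a $  — expand Q → P P
step 2: stack=$ P P  input=c c a c c a $  — expand P → c R a
step 3: stack=$ P a R c  input=c c a c c a $  — match c
step 4: stack=$ P a R  input=c a c c a $  — expand R → c
step 5: stack=$ P a c  input=c a c c a $  — match c
step 6: stack=$ P a  input=a c c a $  — match a
step 7: stack=$ P  input=c c a $  — expand P → c R a
step 8: stack=$ a R c  input=c c a $  — match c
step 9: stack=$ a R  input=c a $  — expand R → c
step 10: stack=$ a c  input=c a $  — match c
step 11: stack=$ a  input=a $  — match a
Accept reached after 11 steps.

11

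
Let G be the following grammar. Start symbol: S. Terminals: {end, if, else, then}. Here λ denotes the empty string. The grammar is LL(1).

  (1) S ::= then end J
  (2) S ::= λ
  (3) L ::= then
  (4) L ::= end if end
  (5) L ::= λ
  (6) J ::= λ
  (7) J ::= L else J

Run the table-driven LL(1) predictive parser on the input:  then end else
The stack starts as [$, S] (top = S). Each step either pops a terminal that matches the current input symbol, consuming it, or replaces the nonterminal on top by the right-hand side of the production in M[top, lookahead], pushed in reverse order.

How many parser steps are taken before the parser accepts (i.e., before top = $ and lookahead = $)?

7

step 1: stack=$ S  input=then end else $  — expand S ::= then end J
step 2: stack=$ J end then  input=then end else $  — match then
step 3: stack=$ J end  input=end else $  — match end
step 4: stack=$ J  input=else $  — expand J ::= L else J
step 5: stack=$ J else L  input=else $  — expand L ::= λ
step 6: stack=$ J else  input=else $  — match else
step 7: stack=$ J  input=$  — expand J ::= λ
Accept reached after 7 steps.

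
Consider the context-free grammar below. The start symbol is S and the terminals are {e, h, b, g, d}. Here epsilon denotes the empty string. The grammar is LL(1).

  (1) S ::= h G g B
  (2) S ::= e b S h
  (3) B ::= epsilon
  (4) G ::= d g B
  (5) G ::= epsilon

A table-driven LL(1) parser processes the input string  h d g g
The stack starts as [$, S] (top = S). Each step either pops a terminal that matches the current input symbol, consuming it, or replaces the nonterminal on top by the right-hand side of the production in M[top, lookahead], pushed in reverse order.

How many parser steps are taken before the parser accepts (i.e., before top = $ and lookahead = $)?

     Stack        Input      Action
  1  $ S          h d g g $  expand S ::= h G g B
  2  $ B g G h    h d g g $  match h
  3  $ B g G      d g g $    expand G ::= d g B
  4  $ B g B g d  d g g $    match d
  5  $ B g B g    g g $      match g
  6  $ B g B      g $        expand B ::= epsilon
  7  $ B g        g $        match g
  8  $ B          $          expand B ::= epsilon
Accept reached after 8 steps.

8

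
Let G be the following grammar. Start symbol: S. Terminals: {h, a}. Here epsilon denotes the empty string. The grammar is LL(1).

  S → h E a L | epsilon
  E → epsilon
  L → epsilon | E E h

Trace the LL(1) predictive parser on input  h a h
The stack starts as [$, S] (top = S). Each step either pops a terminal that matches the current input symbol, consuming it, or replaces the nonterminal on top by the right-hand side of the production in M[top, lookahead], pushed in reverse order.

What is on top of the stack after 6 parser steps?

step 1: stack=$ S  input=h a h $  — expand S → h E a L
step 2: stack=$ L a E h  input=h a h $  — match h
step 3: stack=$ L a E  input=a h $  — expand E → epsilon
step 4: stack=$ L a  input=a h $  — match a
step 5: stack=$ L  input=h $  — expand L → E E h
step 6: stack=$ h E E  input=h $  — expand E → epsilon
Stack after step 6: $ h E (top = E).

E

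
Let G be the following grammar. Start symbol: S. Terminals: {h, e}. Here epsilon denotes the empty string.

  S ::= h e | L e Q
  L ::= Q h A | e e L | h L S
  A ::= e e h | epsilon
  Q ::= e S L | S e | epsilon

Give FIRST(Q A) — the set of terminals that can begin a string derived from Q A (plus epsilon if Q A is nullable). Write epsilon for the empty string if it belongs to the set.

FIRST(A): from A::=e e h we get {e}; from A::=epsilon we get {epsilon}. So FIRST(A) = {epsilon, e}.
FIRST(S): from S::=h e we get {h}; from S::=L e Q we get {e, h}. So FIRST(S) = {e, h}.
FIRST(Q): from Q::=e S L we get {e}; from Q::=S e we get {e, h}; from Q::=epsilon we get {epsilon}. So FIRST(Q) = {epsilon, e, h}.
FIRST(L): from L::=Q h A we get {e, h}; from L::=e e L we get {e}; from L::=h L S we get {h}. So FIRST(L) = {e, h}.
FIRST(Q A): take FIRST of each symbol in turn, carrying on past any symbol whose FIRST contains epsilon; result {epsilon, e, h}.

{epsilon, e, h}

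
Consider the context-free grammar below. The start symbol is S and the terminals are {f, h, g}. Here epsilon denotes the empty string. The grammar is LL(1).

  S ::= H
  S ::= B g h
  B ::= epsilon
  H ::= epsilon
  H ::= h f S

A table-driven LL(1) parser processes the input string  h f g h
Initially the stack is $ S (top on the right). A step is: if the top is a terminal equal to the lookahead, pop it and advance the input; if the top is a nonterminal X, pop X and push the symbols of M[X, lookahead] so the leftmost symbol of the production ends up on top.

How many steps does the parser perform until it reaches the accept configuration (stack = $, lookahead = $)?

8

     Stack    Input      Action
  1  $ S      h f g h $  expand S ::= H
  2  $ H      h f g h $  expand H ::= h f S
  3  $ S f h  h f g h $  match h
  4  $ S f    f g h $    match f
  5  $ S      g h $      expand S ::= B g h
  6  $ h g B  g h $      expand B ::= epsilon
  7  $ h g    g h $      match g
  8  $ h      h $        match h
Accept reached after 8 steps.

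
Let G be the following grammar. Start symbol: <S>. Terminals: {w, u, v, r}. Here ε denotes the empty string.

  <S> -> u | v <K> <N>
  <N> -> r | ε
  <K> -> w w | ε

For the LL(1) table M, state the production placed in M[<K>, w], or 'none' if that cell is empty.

FIRST(<S>) = {u, v}
FIRST(<N>) = {ε, r}
FIRST(<K>) = {ε, w}
FOLLOW(<S>) includes $ since <S> is the start symbol.
FOLLOW(<S>): <S> appears on no right-hand side. Thus FOLLOW(<S>) = {$}.
FOLLOW(<K>): in <S>->v <K> <N>, <K> is followed by <N> with FIRST {ε, r}; in <S>->v <K> <N>, the suffix after <K> is nullable, so FOLLOW(<K>) ⊇ FOLLOW(<S>) = {$}. Thus FOLLOW(<K>) = {$, r}.
For <K> -> w w: FIRST(w w) = {w}, so it goes in M[<K>, t] for t ∈ {w}.
For <K> -> ε: FIRST(ε) = {ε}, so it goes in M[<K>, t] for t ∈ {}; since ε ∈ FIRST, also for every t ∈ FOLLOW(<K>) = {$, r}.

<K> -> w w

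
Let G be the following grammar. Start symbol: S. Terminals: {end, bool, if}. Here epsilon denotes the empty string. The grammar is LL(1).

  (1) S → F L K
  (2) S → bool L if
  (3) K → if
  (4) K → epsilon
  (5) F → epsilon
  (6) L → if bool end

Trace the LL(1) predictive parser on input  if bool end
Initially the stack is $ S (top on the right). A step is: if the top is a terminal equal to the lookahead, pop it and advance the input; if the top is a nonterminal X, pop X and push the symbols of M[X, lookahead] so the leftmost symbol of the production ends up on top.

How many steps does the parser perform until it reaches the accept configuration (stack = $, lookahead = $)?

7

step 1: stack=$ S  input=if bool end $  — expand S → F L K
step 2: stack=$ K L F  input=if bool end $  — expand F → epsilon
step 3: stack=$ K L  input=if bool end $  — expand L → if bool end
step 4: stack=$ K end bool if  input=if bool end $  — match if
step 5: stack=$ K end bool  input=bool end $  — match bool
step 6: stack=$ K end  input=end $  — match end
step 7: stack=$ K  input=$  — expand K → epsilon
Accept reached after 7 steps.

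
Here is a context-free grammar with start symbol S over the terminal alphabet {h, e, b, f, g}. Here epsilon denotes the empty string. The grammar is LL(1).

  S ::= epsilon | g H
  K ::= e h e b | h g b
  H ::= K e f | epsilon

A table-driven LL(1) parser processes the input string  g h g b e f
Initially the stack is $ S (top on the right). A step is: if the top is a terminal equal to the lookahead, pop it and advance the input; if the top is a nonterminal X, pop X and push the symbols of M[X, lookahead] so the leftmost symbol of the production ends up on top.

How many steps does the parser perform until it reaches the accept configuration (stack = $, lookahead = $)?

step 1: stack=$ S  input=g h g b e f $  — expand S ::= g H
step 2: stack=$ H g  input=g h g b e f $  — match g
step 3: stack=$ H  input=h g b e f $  — expand H ::= K e f
step 4: stack=$ f e K  input=h g b e f $  — expand K ::= h g b
step 5: stack=$ f e b g h  input=h g b e f $  — match h
step 6: stack=$ f e b g  input=g b e f $  — match g
step 7: stack=$ f e b  input=b e f $  — match b
step 8: stack=$ f e  input=e f $  — match e
step 9: stack=$ f  input=f $  — match f
Accept reached after 9 steps.

9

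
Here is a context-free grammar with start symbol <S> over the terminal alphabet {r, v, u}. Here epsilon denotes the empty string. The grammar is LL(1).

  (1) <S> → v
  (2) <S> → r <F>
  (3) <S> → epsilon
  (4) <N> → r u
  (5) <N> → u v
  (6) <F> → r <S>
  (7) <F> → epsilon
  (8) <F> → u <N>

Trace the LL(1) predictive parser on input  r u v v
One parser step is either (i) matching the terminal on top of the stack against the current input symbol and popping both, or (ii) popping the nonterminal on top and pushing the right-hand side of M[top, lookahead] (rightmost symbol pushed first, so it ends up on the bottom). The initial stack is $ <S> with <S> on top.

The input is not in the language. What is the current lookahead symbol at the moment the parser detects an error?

     Stack    Input      Action
  1  $ <S>    r u v v $  expand <S> → r <F>
  2  $ <F> r  r u v v $  match r
  3  $ <F>    u v v $    expand <F> → u <N>
  4  $ <N> u  u v v $    match u
  5  $ <N>    v v $      error: M[<N>, v] is empty

v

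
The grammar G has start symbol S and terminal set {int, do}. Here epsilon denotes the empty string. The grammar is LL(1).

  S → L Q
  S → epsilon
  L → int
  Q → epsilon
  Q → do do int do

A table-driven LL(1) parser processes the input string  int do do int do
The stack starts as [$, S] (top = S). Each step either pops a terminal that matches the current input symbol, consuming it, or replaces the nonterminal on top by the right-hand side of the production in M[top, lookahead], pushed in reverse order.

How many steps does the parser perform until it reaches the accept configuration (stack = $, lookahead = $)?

8

step 1: stack=$ S  input=int do do int do $  — expand S → L Q
step 2: stack=$ Q L  input=int do do int do $  — expand L → int
step 3: stack=$ Q int  input=int do do int do $  — match int
step 4: stack=$ Q  input=do do int do $  — expand Q → do do int do
step 5: stack=$ do int do do  input=do do int do $  — match do
step 6: stack=$ do int do  input=do int do $  — match do
step 7: stack=$ do int  input=int do $  — match int
step 8: stack=$ do  input=do $  — match do
Accept reached after 8 steps.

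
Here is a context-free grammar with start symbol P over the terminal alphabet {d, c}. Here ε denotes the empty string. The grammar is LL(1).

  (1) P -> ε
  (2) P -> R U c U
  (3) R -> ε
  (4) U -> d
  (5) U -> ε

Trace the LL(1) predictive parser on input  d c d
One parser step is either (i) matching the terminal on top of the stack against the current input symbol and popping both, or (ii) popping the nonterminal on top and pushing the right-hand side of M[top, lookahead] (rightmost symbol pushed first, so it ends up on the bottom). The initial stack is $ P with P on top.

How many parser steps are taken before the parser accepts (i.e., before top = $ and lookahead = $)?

step 1: stack=$ P  input=d c d $  — expand P -> R U c U
step 2: stack=$ U c U R  input=d c d $  — expand R -> ε
step 3: stack=$ U c U  input=d c d $  — expand U -> d
step 4: stack=$ U c d  input=d c d $  — match d
step 5: stack=$ U c  input=c d $  — match c
step 6: stack=$ U  input=d $  — expand U -> d
step 7: stack=$ d  input=d $  — match d
Accept reached after 7 steps.

7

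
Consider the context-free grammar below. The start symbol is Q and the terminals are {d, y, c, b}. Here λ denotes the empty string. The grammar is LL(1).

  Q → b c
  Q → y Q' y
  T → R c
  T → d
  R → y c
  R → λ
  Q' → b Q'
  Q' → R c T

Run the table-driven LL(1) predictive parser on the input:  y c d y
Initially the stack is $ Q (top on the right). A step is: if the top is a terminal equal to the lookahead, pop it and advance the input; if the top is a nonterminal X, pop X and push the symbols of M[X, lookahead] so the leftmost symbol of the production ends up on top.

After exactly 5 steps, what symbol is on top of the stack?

T

     Stack      Input      Action
  1  $ Q        y c d y $  expand Q → y Q' y
  2  $ y Q' y   y c d y $  match y
  3  $ y Q'     c d y $    expand Q' → R c T
  4  $ y T c R  c d y $    expand R → λ
  5  $ y T c    c d y $    match c
Stack after step 5: $ y T (top = T).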